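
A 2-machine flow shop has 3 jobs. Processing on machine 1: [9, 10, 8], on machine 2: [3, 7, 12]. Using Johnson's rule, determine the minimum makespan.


Apply Johnson's rule:
  Group 1 (a <= b): [(3, 8, 12)]
  Group 2 (a > b): [(2, 10, 7), (1, 9, 3)]
Optimal job order: [3, 2, 1]
Schedule:
  Job 3: M1 done at 8, M2 done at 20
  Job 2: M1 done at 18, M2 done at 27
  Job 1: M1 done at 27, M2 done at 30
Makespan = 30

30


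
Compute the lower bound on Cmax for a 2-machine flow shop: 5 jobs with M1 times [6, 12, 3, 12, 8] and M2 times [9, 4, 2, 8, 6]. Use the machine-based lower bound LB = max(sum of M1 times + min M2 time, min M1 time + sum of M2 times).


LB1 = sum(M1 times) + min(M2 times) = 41 + 2 = 43
LB2 = min(M1 times) + sum(M2 times) = 3 + 29 = 32
Lower bound = max(LB1, LB2) = max(43, 32) = 43

43


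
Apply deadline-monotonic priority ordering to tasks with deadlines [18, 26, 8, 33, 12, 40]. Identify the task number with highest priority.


Sort tasks by relative deadline (ascending):
  Task 3: deadline = 8
  Task 5: deadline = 12
  Task 1: deadline = 18
  Task 2: deadline = 26
  Task 4: deadline = 33
  Task 6: deadline = 40
Priority order (highest first): [3, 5, 1, 2, 4, 6]
Highest priority task = 3

3


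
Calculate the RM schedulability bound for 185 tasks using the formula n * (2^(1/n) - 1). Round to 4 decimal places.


Compute 2^(1/185) = 1.0037537693
Subtract 1: 1.0037537693 - 1 = 0.0037537693
Multiply by n: 185 * 0.0037537693 = 0.6944473205
Round to 4 dp: 0.6944

0.6944


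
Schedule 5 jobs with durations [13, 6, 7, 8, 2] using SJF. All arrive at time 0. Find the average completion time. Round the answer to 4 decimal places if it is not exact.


SJF order (ascending): [2, 6, 7, 8, 13]
Completion times:
  Job 1: burst=2, C=2
  Job 2: burst=6, C=8
  Job 3: burst=7, C=15
  Job 4: burst=8, C=23
  Job 5: burst=13, C=36
Average completion = 84/5 = 16.8

16.8


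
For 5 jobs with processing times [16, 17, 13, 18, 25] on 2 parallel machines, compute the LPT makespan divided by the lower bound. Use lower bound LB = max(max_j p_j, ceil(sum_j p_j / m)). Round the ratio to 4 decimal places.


LPT order: [25, 18, 17, 16, 13]
Machine loads after assignment: [41, 48]
LPT makespan = 48
Lower bound = max(max_job, ceil(total/2)) = max(25, 45) = 45
Ratio = 48 / 45 = 1.0667

1.0667


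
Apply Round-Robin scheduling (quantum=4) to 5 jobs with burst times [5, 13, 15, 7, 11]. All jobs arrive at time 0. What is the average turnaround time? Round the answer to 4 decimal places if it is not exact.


Time quantum = 4
Execution trace:
  J1 runs 4 units, time = 4
  J2 runs 4 units, time = 8
  J3 runs 4 units, time = 12
  J4 runs 4 units, time = 16
  J5 runs 4 units, time = 20
  J1 runs 1 units, time = 21
  J2 runs 4 units, time = 25
  J3 runs 4 units, time = 29
  J4 runs 3 units, time = 32
  J5 runs 4 units, time = 36
  J2 runs 4 units, time = 40
  J3 runs 4 units, time = 44
  J5 runs 3 units, time = 47
  J2 runs 1 units, time = 48
  J3 runs 3 units, time = 51
Finish times: [21, 48, 51, 32, 47]
Average turnaround = 199/5 = 39.8

39.8


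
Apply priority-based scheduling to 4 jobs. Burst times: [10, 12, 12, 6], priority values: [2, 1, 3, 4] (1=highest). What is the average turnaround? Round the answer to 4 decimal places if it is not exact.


Sort by priority (ascending = highest first):
Order: [(1, 12), (2, 10), (3, 12), (4, 6)]
Completion times:
  Priority 1, burst=12, C=12
  Priority 2, burst=10, C=22
  Priority 3, burst=12, C=34
  Priority 4, burst=6, C=40
Average turnaround = 108/4 = 27.0

27.0


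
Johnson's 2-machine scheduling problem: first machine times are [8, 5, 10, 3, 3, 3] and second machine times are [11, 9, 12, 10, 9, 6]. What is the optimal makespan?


Apply Johnson's rule:
  Group 1 (a <= b): [(4, 3, 10), (5, 3, 9), (6, 3, 6), (2, 5, 9), (1, 8, 11), (3, 10, 12)]
  Group 2 (a > b): []
Optimal job order: [4, 5, 6, 2, 1, 3]
Schedule:
  Job 4: M1 done at 3, M2 done at 13
  Job 5: M1 done at 6, M2 done at 22
  Job 6: M1 done at 9, M2 done at 28
  Job 2: M1 done at 14, M2 done at 37
  Job 1: M1 done at 22, M2 done at 48
  Job 3: M1 done at 32, M2 done at 60
Makespan = 60

60


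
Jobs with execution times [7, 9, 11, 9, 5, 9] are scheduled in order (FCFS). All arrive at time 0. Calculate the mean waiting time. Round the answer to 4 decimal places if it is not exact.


FCFS order (as given): [7, 9, 11, 9, 5, 9]
Waiting times:
  Job 1: wait = 0
  Job 2: wait = 7
  Job 3: wait = 16
  Job 4: wait = 27
  Job 5: wait = 36
  Job 6: wait = 41
Sum of waiting times = 127
Average waiting time = 127/6 = 21.1667

21.1667


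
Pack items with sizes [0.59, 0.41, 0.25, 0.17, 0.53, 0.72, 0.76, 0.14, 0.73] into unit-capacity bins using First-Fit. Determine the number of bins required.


Place items sequentially using First-Fit:
  Item 0.59 -> new Bin 1
  Item 0.41 -> Bin 1 (now 1.0)
  Item 0.25 -> new Bin 2
  Item 0.17 -> Bin 2 (now 0.42)
  Item 0.53 -> Bin 2 (now 0.95)
  Item 0.72 -> new Bin 3
  Item 0.76 -> new Bin 4
  Item 0.14 -> Bin 3 (now 0.86)
  Item 0.73 -> new Bin 5
Total bins used = 5

5


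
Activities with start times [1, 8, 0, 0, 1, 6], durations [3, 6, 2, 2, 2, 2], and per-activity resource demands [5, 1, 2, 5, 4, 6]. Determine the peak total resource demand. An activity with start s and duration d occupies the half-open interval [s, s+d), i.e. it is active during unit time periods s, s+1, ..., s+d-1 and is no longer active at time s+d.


Each activity i is active on [start_i, start_i + duration_i).
Compute total resource usage per time slot:
  t=0: active resources = [2, 5], total = 7
  t=1: active resources = [5, 2, 5, 4], total = 16
  t=2: active resources = [5, 4], total = 9
  t=3: active resources = [5], total = 5
  t=4: active resources = [], total = 0
  t=5: active resources = [], total = 0
  t=6: active resources = [6], total = 6
  t=7: active resources = [6], total = 6
  t=8: active resources = [1], total = 1
  t=9: active resources = [1], total = 1
  t=10: active resources = [1], total = 1
  t=11: active resources = [1], total = 1
  t=12: active resources = [1], total = 1
  t=13: active resources = [1], total = 1
Peak resource demand = 16

16


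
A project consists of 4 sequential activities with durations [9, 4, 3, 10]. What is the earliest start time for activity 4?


Activity 4 starts after activities 1 through 3 complete.
Predecessor durations: [9, 4, 3]
ES = 9 + 4 + 3 = 16

16


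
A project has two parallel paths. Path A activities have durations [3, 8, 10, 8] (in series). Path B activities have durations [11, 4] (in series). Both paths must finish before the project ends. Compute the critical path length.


Path A total = 3 + 8 + 10 + 8 = 29
Path B total = 11 + 4 = 15
Critical path = longest path = max(29, 15) = 29

29


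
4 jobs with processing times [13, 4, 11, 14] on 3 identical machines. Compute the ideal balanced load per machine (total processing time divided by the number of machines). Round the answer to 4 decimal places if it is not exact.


Total processing time = 13 + 4 + 11 + 14 = 42
Number of machines = 3
Ideal balanced load = 42 / 3 = 14.0

14.0


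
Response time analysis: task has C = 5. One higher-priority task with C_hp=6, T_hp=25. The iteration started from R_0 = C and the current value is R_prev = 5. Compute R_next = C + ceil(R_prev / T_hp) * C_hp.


R_next = C + ceil(R_prev / T_hp) * C_hp
ceil(5 / 25) = ceil(0.2) = 1
Interference = 1 * 6 = 6
R_next = 5 + 6 = 11

11


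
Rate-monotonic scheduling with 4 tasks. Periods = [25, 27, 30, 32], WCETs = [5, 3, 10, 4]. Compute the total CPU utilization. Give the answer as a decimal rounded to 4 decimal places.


Compute individual utilizations (exact fractions):
  Task 1: C/T = 5/25 = 1/5 (approx. 0.2)
  Task 2: C/T = 3/27 = 1/9 (approx. 0.1111)
  Task 3: C/T = 10/30 = 1/3 (approx. 0.3333)
  Task 4: C/T = 4/32 = 1/8 (approx. 0.125)
Total utilization U = 1/5 + 1/9 + 1/3 + 1/8 = 277/360
Rounded to 4 decimal places: U = 0.7694
RM (Liu & Layland) bound for 4 tasks = 0.756828; compare with U = 277/360 (approx. 0.769444)
bound < U <= 1, so the RM sufficient condition is not met (inconclusive; an exact test such as response-time analysis is needed).

0.7694


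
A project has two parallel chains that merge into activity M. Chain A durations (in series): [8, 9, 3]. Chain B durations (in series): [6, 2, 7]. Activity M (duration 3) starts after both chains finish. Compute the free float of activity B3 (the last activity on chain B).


ES(B3) = sum of predecessors on chain B = 8
EF(B3) = ES + duration = 8 + 7 = 15
Successor of B3 is M. ES(M) = max(sum(A), sum(B)) = max(20, 15) = 20
Free float = ES(successor) - EF(current) = 20 - 15 = 5

5


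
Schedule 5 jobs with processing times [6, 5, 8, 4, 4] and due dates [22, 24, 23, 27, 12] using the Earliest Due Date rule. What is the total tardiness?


Sort by due date (EDD order): [(4, 12), (6, 22), (8, 23), (5, 24), (4, 27)]
Compute completion times and tardiness:
  Job 1: p=4, d=12, C=4, tardiness=max(0,4-12)=0
  Job 2: p=6, d=22, C=10, tardiness=max(0,10-22)=0
  Job 3: p=8, d=23, C=18, tardiness=max(0,18-23)=0
  Job 4: p=5, d=24, C=23, tardiness=max(0,23-24)=0
  Job 5: p=4, d=27, C=27, tardiness=max(0,27-27)=0
Total tardiness = 0

0


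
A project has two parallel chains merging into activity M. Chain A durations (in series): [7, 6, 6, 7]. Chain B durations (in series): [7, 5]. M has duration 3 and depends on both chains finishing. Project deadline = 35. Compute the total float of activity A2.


Forward pass: ES(A2) = sum of predecessors on chain A = 7
EF = ES + duration = 7 + 6 = 13
Backward pass: LF(M) = deadline = 35; LS(M) = 35 - 3 = 32
LF(A2) = LS(M) - sum(successors on chain A) = 32 - 13 = 19
LS = LF - duration = 19 - 6 = 13
Total float = LS - ES = 13 - 7 = 6

6


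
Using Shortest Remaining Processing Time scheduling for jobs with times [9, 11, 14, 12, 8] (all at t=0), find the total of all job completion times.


Since all jobs arrive at t=0, SRPT equals SPT ordering.
SPT order: [8, 9, 11, 12, 14]
Completion times:
  Job 1: p=8, C=8
  Job 2: p=9, C=17
  Job 3: p=11, C=28
  Job 4: p=12, C=40
  Job 5: p=14, C=54
Total completion time = 8 + 17 + 28 + 40 + 54 = 147

147


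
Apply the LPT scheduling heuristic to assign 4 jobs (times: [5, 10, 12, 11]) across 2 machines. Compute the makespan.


Sort jobs in decreasing order (LPT): [12, 11, 10, 5]
Assign each job to the least loaded machine:
  Machine 1: jobs [12, 5], load = 17
  Machine 2: jobs [11, 10], load = 21
Makespan = max load = 21

21


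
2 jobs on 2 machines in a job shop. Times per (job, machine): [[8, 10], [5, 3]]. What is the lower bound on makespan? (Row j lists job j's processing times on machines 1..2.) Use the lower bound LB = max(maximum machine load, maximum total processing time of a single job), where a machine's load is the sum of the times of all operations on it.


Machine loads:
  Machine 1: 8 + 5 = 13
  Machine 2: 10 + 3 = 13
Max machine load = 13
Job totals:
  Job 1: 18
  Job 2: 8
Max job total = 18
Lower bound = max(13, 18) = 18

18


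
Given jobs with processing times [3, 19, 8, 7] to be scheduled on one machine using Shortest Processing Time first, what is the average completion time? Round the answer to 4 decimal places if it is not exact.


Sort jobs by processing time (SPT order): [3, 7, 8, 19]
Compute completion times sequentially:
  Job 1: processing = 3, completes at 3
  Job 2: processing = 7, completes at 10
  Job 3: processing = 8, completes at 18
  Job 4: processing = 19, completes at 37
Sum of completion times = 68
Average completion time = 68/4 = 17.0

17.0


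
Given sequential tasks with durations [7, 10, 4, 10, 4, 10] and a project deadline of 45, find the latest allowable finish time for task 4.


LF(activity 4) = deadline - sum of successor durations
Successors: activities 5 through 6 with durations [4, 10]
Sum of successor durations = 14
LF = 45 - 14 = 31

31


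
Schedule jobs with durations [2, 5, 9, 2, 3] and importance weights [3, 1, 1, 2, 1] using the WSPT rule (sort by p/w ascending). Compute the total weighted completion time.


Compute p/w ratios and sort ascending (WSPT): [(2, 3), (2, 2), (3, 1), (5, 1), (9, 1)]
Compute weighted completion times:
  Job (p=2,w=3): C=2, w*C=3*2=6
  Job (p=2,w=2): C=4, w*C=2*4=8
  Job (p=3,w=1): C=7, w*C=1*7=7
  Job (p=5,w=1): C=12, w*C=1*12=12
  Job (p=9,w=1): C=21, w*C=1*21=21
Total weighted completion time = 54

54


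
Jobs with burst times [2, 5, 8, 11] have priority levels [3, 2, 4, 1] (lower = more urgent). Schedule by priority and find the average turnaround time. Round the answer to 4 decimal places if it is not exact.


Sort by priority (ascending = highest first):
Order: [(1, 11), (2, 5), (3, 2), (4, 8)]
Completion times:
  Priority 1, burst=11, C=11
  Priority 2, burst=5, C=16
  Priority 3, burst=2, C=18
  Priority 4, burst=8, C=26
Average turnaround = 71/4 = 17.75

17.75


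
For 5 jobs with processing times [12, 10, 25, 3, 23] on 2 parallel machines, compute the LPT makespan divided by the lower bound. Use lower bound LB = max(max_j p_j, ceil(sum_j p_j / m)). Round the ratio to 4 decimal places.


LPT order: [25, 23, 12, 10, 3]
Machine loads after assignment: [38, 35]
LPT makespan = 38
Lower bound = max(max_job, ceil(total/2)) = max(25, 37) = 37
Ratio = 38 / 37 = 1.027

1.027


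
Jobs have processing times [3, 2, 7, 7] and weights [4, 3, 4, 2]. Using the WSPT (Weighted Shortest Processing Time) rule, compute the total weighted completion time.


Compute p/w ratios and sort ascending (WSPT): [(2, 3), (3, 4), (7, 4), (7, 2)]
Compute weighted completion times:
  Job (p=2,w=3): C=2, w*C=3*2=6
  Job (p=3,w=4): C=5, w*C=4*5=20
  Job (p=7,w=4): C=12, w*C=4*12=48
  Job (p=7,w=2): C=19, w*C=2*19=38
Total weighted completion time = 112

112


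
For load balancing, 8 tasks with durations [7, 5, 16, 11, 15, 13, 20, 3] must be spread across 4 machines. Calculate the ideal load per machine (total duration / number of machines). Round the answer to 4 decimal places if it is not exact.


Total processing time = 7 + 5 + 16 + 11 + 15 + 13 + 20 + 3 = 90
Number of machines = 4
Ideal balanced load = 90 / 4 = 22.5

22.5


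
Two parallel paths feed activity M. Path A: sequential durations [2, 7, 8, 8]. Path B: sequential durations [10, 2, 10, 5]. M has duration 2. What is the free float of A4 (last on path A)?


ES(A4) = sum of predecessors on chain A = 17
EF(A4) = ES + duration = 17 + 8 = 25
Successor of A4 is M. ES(M) = max(sum(A), sum(B)) = max(25, 27) = 27
Free float = ES(successor) - EF(current) = 27 - 25 = 2

2


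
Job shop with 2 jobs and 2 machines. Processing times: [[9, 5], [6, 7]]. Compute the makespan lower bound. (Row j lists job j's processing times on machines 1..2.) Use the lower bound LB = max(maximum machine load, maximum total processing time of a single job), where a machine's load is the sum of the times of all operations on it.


Machine loads:
  Machine 1: 9 + 6 = 15
  Machine 2: 5 + 7 = 12
Max machine load = 15
Job totals:
  Job 1: 14
  Job 2: 13
Max job total = 14
Lower bound = max(15, 14) = 15

15


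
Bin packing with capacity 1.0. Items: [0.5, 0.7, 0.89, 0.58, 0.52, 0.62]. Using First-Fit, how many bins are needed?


Place items sequentially using First-Fit:
  Item 0.5 -> new Bin 1
  Item 0.7 -> new Bin 2
  Item 0.89 -> new Bin 3
  Item 0.58 -> new Bin 4
  Item 0.52 -> new Bin 5
  Item 0.62 -> new Bin 6
Total bins used = 6

6


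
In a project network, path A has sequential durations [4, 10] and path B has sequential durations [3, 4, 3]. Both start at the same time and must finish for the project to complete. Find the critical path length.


Path A total = 4 + 10 = 14
Path B total = 3 + 4 + 3 = 10
Critical path = longest path = max(14, 10) = 14

14


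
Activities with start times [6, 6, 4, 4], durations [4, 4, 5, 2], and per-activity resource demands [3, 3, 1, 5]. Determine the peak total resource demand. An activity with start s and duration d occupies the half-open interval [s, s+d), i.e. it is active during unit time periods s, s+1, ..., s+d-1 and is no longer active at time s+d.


Each activity i is active on [start_i, start_i + duration_i).
Compute total resource usage per time slot:
  t=0: active resources = [], total = 0
  t=1: active resources = [], total = 0
  t=2: active resources = [], total = 0
  t=3: active resources = [], total = 0
  t=4: active resources = [1, 5], total = 6
  t=5: active resources = [1, 5], total = 6
  t=6: active resources = [3, 3, 1], total = 7
  t=7: active resources = [3, 3, 1], total = 7
  t=8: active resources = [3, 3, 1], total = 7
  t=9: active resources = [3, 3], total = 6
Peak resource demand = 7

7


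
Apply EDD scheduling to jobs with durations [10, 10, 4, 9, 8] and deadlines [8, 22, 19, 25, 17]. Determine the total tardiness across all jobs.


Sort by due date (EDD order): [(10, 8), (8, 17), (4, 19), (10, 22), (9, 25)]
Compute completion times and tardiness:
  Job 1: p=10, d=8, C=10, tardiness=max(0,10-8)=2
  Job 2: p=8, d=17, C=18, tardiness=max(0,18-17)=1
  Job 3: p=4, d=19, C=22, tardiness=max(0,22-19)=3
  Job 4: p=10, d=22, C=32, tardiness=max(0,32-22)=10
  Job 5: p=9, d=25, C=41, tardiness=max(0,41-25)=16
Total tardiness = 32

32


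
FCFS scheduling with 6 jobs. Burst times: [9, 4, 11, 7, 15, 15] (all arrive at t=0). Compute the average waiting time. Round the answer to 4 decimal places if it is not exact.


FCFS order (as given): [9, 4, 11, 7, 15, 15]
Waiting times:
  Job 1: wait = 0
  Job 2: wait = 9
  Job 3: wait = 13
  Job 4: wait = 24
  Job 5: wait = 31
  Job 6: wait = 46
Sum of waiting times = 123
Average waiting time = 123/6 = 20.5

20.5


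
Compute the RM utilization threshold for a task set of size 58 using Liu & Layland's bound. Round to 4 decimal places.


Compute 2^(1/58) = 1.0120225098
Subtract 1: 1.0120225098 - 1 = 0.0120225098
Multiply by n: 58 * 0.0120225098 = 0.6973055684
Round to 4 dp: 0.6973

0.6973


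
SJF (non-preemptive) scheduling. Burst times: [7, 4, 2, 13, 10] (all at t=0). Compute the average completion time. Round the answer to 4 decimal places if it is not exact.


SJF order (ascending): [2, 4, 7, 10, 13]
Completion times:
  Job 1: burst=2, C=2
  Job 2: burst=4, C=6
  Job 3: burst=7, C=13
  Job 4: burst=10, C=23
  Job 5: burst=13, C=36
Average completion = 80/5 = 16.0

16.0


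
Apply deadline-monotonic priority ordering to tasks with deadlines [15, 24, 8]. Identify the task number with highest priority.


Sort tasks by relative deadline (ascending):
  Task 3: deadline = 8
  Task 1: deadline = 15
  Task 2: deadline = 24
Priority order (highest first): [3, 1, 2]
Highest priority task = 3

3


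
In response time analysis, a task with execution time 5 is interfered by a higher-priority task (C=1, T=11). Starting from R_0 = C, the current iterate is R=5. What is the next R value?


R_next = C + ceil(R_prev / T_hp) * C_hp
ceil(5 / 11) = ceil(0.4545) = 1
Interference = 1 * 1 = 1
R_next = 5 + 1 = 6

6


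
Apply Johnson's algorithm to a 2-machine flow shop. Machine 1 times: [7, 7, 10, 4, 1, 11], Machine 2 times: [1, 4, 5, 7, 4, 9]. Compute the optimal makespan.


Apply Johnson's rule:
  Group 1 (a <= b): [(5, 1, 4), (4, 4, 7)]
  Group 2 (a > b): [(6, 11, 9), (3, 10, 5), (2, 7, 4), (1, 7, 1)]
Optimal job order: [5, 4, 6, 3, 2, 1]
Schedule:
  Job 5: M1 done at 1, M2 done at 5
  Job 4: M1 done at 5, M2 done at 12
  Job 6: M1 done at 16, M2 done at 25
  Job 3: M1 done at 26, M2 done at 31
  Job 2: M1 done at 33, M2 done at 37
  Job 1: M1 done at 40, M2 done at 41
Makespan = 41

41


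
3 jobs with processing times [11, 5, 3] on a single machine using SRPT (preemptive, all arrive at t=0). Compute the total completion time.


Since all jobs arrive at t=0, SRPT equals SPT ordering.
SPT order: [3, 5, 11]
Completion times:
  Job 1: p=3, C=3
  Job 2: p=5, C=8
  Job 3: p=11, C=19
Total completion time = 3 + 8 + 19 = 30

30


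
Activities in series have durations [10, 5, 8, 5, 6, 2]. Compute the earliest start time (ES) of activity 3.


Activity 3 starts after activities 1 through 2 complete.
Predecessor durations: [10, 5]
ES = 10 + 5 = 15

15


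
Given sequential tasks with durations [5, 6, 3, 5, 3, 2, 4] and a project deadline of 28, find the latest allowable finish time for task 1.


LF(activity 1) = deadline - sum of successor durations
Successors: activities 2 through 7 with durations [6, 3, 5, 3, 2, 4]
Sum of successor durations = 23
LF = 28 - 23 = 5

5


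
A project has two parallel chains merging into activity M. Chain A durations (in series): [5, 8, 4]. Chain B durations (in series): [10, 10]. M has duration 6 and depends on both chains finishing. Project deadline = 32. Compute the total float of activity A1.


Forward pass: ES(A1) = sum of predecessors on chain A = 0
EF = ES + duration = 0 + 5 = 5
Backward pass: LF(M) = deadline = 32; LS(M) = 32 - 6 = 26
LF(A1) = LS(M) - sum(successors on chain A) = 26 - 12 = 14
LS = LF - duration = 14 - 5 = 9
Total float = LS - ES = 9 - 0 = 9

9


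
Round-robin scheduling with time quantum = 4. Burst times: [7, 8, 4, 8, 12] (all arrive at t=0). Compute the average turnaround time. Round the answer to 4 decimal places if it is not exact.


Time quantum = 4
Execution trace:
  J1 runs 4 units, time = 4
  J2 runs 4 units, time = 8
  J3 runs 4 units, time = 12
  J4 runs 4 units, time = 16
  J5 runs 4 units, time = 20
  J1 runs 3 units, time = 23
  J2 runs 4 units, time = 27
  J4 runs 4 units, time = 31
  J5 runs 4 units, time = 35
  J5 runs 4 units, time = 39
Finish times: [23, 27, 12, 31, 39]
Average turnaround = 132/5 = 26.4

26.4


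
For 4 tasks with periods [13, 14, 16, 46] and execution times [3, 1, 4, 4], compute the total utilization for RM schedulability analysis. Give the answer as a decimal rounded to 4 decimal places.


Compute individual utilizations (exact fractions):
  Task 1: C/T = 3/13 (approx. 0.2308)
  Task 2: C/T = 1/14 (approx. 0.0714)
  Task 3: C/T = 4/16 = 1/4 (approx. 0.25)
  Task 4: C/T = 4/46 = 2/23 (approx. 0.087)
Total utilization U = 3/13 + 1/14 + 1/4 + 2/23 = 5351/8372
Rounded to 4 decimal places: U = 0.6392
RM (Liu & Layland) bound for 4 tasks = 0.756828; compare with U = 5351/8372 (approx. 0.639154)
U <= bound, so schedulable by RM sufficient condition.

0.6392


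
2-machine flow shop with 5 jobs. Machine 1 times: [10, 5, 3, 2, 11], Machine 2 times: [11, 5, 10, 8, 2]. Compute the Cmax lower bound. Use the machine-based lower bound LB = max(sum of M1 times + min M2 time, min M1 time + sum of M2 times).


LB1 = sum(M1 times) + min(M2 times) = 31 + 2 = 33
LB2 = min(M1 times) + sum(M2 times) = 2 + 36 = 38
Lower bound = max(LB1, LB2) = max(33, 38) = 38

38


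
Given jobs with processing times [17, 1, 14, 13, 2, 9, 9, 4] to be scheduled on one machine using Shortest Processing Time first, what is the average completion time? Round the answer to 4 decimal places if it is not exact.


Sort jobs by processing time (SPT order): [1, 2, 4, 9, 9, 13, 14, 17]
Compute completion times sequentially:
  Job 1: processing = 1, completes at 1
  Job 2: processing = 2, completes at 3
  Job 3: processing = 4, completes at 7
  Job 4: processing = 9, completes at 16
  Job 5: processing = 9, completes at 25
  Job 6: processing = 13, completes at 38
  Job 7: processing = 14, completes at 52
  Job 8: processing = 17, completes at 69
Sum of completion times = 211
Average completion time = 211/8 = 26.375

26.375


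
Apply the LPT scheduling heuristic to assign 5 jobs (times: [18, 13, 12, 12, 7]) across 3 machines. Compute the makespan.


Sort jobs in decreasing order (LPT): [18, 13, 12, 12, 7]
Assign each job to the least loaded machine:
  Machine 1: jobs [18], load = 18
  Machine 2: jobs [13, 7], load = 20
  Machine 3: jobs [12, 12], load = 24
Makespan = max load = 24

24


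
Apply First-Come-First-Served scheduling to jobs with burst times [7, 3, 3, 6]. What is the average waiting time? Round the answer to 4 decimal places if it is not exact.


FCFS order (as given): [7, 3, 3, 6]
Waiting times:
  Job 1: wait = 0
  Job 2: wait = 7
  Job 3: wait = 10
  Job 4: wait = 13
Sum of waiting times = 30
Average waiting time = 30/4 = 7.5

7.5


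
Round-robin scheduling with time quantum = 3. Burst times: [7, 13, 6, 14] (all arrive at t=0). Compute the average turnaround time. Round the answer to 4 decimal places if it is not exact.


Time quantum = 3
Execution trace:
  J1 runs 3 units, time = 3
  J2 runs 3 units, time = 6
  J3 runs 3 units, time = 9
  J4 runs 3 units, time = 12
  J1 runs 3 units, time = 15
  J2 runs 3 units, time = 18
  J3 runs 3 units, time = 21
  J4 runs 3 units, time = 24
  J1 runs 1 units, time = 25
  J2 runs 3 units, time = 28
  J4 runs 3 units, time = 31
  J2 runs 3 units, time = 34
  J4 runs 3 units, time = 37
  J2 runs 1 units, time = 38
  J4 runs 2 units, time = 40
Finish times: [25, 38, 21, 40]
Average turnaround = 124/4 = 31.0

31.0


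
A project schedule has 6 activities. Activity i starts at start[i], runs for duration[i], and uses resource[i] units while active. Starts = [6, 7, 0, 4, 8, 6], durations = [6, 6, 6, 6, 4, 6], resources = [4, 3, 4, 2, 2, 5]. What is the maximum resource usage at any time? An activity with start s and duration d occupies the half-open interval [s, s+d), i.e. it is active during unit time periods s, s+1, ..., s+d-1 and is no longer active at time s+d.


Each activity i is active on [start_i, start_i + duration_i).
Compute total resource usage per time slot:
  t=0: active resources = [4], total = 4
  t=1: active resources = [4], total = 4
  t=2: active resources = [4], total = 4
  t=3: active resources = [4], total = 4
  t=4: active resources = [4, 2], total = 6
  t=5: active resources = [4, 2], total = 6
  t=6: active resources = [4, 2, 5], total = 11
  t=7: active resources = [4, 3, 2, 5], total = 14
  t=8: active resources = [4, 3, 2, 2, 5], total = 16
  t=9: active resources = [4, 3, 2, 2, 5], total = 16
  t=10: active resources = [4, 3, 2, 5], total = 14
  t=11: active resources = [4, 3, 2, 5], total = 14
  t=12: active resources = [3], total = 3
Peak resource demand = 16

16


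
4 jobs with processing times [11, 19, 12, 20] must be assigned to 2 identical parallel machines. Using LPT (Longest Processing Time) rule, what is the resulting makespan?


Sort jobs in decreasing order (LPT): [20, 19, 12, 11]
Assign each job to the least loaded machine:
  Machine 1: jobs [20, 11], load = 31
  Machine 2: jobs [19, 12], load = 31
Makespan = max load = 31

31


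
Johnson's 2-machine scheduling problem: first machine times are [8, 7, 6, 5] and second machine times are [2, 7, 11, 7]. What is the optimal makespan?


Apply Johnson's rule:
  Group 1 (a <= b): [(4, 5, 7), (3, 6, 11), (2, 7, 7)]
  Group 2 (a > b): [(1, 8, 2)]
Optimal job order: [4, 3, 2, 1]
Schedule:
  Job 4: M1 done at 5, M2 done at 12
  Job 3: M1 done at 11, M2 done at 23
  Job 2: M1 done at 18, M2 done at 30
  Job 1: M1 done at 26, M2 done at 32
Makespan = 32

32


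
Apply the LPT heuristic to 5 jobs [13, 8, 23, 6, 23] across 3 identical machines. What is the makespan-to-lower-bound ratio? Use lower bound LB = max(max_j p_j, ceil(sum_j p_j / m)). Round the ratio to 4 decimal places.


LPT order: [23, 23, 13, 8, 6]
Machine loads after assignment: [23, 23, 27]
LPT makespan = 27
Lower bound = max(max_job, ceil(total/3)) = max(23, 25) = 25
Ratio = 27 / 25 = 1.08

1.08


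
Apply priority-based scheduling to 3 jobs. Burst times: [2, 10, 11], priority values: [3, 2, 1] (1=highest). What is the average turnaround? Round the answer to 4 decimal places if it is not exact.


Sort by priority (ascending = highest first):
Order: [(1, 11), (2, 10), (3, 2)]
Completion times:
  Priority 1, burst=11, C=11
  Priority 2, burst=10, C=21
  Priority 3, burst=2, C=23
Average turnaround = 55/3 = 18.3333

18.3333


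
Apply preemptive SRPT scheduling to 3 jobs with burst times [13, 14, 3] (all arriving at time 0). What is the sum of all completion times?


Since all jobs arrive at t=0, SRPT equals SPT ordering.
SPT order: [3, 13, 14]
Completion times:
  Job 1: p=3, C=3
  Job 2: p=13, C=16
  Job 3: p=14, C=30
Total completion time = 3 + 16 + 30 = 49

49


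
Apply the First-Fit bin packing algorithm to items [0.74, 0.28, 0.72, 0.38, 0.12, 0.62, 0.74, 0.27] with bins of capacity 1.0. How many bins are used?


Place items sequentially using First-Fit:
  Item 0.74 -> new Bin 1
  Item 0.28 -> new Bin 2
  Item 0.72 -> Bin 2 (now 1.0)
  Item 0.38 -> new Bin 3
  Item 0.12 -> Bin 1 (now 0.86)
  Item 0.62 -> Bin 3 (now 1.0)
  Item 0.74 -> new Bin 4
  Item 0.27 -> new Bin 5
Total bins used = 5

5


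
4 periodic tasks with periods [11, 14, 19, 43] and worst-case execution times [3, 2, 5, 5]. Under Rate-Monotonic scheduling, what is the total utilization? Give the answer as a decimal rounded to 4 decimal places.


Compute individual utilizations (exact fractions):
  Task 1: C/T = 3/11 (approx. 0.2727)
  Task 2: C/T = 2/14 = 1/7 (approx. 0.1429)
  Task 3: C/T = 5/19 (approx. 0.2632)
  Task 4: C/T = 5/43 (approx. 0.1163)
Total utilization U = 3/11 + 1/7 + 5/19 + 5/43 = 50014/62909
Rounded to 4 decimal places: U = 0.7950
RM (Liu & Layland) bound for 4 tasks = 0.756828; compare with U = 50014/62909 (approx. 0.795021)
bound < U <= 1, so the RM sufficient condition is not met (inconclusive; an exact test such as response-time analysis is needed).

0.7950


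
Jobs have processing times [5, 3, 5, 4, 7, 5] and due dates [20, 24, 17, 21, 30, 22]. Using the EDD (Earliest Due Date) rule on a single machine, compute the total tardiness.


Sort by due date (EDD order): [(5, 17), (5, 20), (4, 21), (5, 22), (3, 24), (7, 30)]
Compute completion times and tardiness:
  Job 1: p=5, d=17, C=5, tardiness=max(0,5-17)=0
  Job 2: p=5, d=20, C=10, tardiness=max(0,10-20)=0
  Job 3: p=4, d=21, C=14, tardiness=max(0,14-21)=0
  Job 4: p=5, d=22, C=19, tardiness=max(0,19-22)=0
  Job 5: p=3, d=24, C=22, tardiness=max(0,22-24)=0
  Job 6: p=7, d=30, C=29, tardiness=max(0,29-30)=0
Total tardiness = 0

0


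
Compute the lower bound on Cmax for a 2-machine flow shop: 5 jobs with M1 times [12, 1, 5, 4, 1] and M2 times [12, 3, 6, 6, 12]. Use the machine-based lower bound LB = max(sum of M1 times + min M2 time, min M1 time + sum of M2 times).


LB1 = sum(M1 times) + min(M2 times) = 23 + 3 = 26
LB2 = min(M1 times) + sum(M2 times) = 1 + 39 = 40
Lower bound = max(LB1, LB2) = max(26, 40) = 40

40


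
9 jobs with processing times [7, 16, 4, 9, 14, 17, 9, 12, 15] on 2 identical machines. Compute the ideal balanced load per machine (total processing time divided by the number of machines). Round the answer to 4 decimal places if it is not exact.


Total processing time = 7 + 16 + 4 + 9 + 14 + 17 + 9 + 12 + 15 = 103
Number of machines = 2
Ideal balanced load = 103 / 2 = 51.5

51.5


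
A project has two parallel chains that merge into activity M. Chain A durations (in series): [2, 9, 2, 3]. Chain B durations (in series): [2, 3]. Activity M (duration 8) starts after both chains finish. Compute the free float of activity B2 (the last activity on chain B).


ES(B2) = sum of predecessors on chain B = 2
EF(B2) = ES + duration = 2 + 3 = 5
Successor of B2 is M. ES(M) = max(sum(A), sum(B)) = max(16, 5) = 16
Free float = ES(successor) - EF(current) = 16 - 5 = 11

11


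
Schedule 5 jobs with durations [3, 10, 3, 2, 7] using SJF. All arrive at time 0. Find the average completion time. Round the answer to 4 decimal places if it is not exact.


SJF order (ascending): [2, 3, 3, 7, 10]
Completion times:
  Job 1: burst=2, C=2
  Job 2: burst=3, C=5
  Job 3: burst=3, C=8
  Job 4: burst=7, C=15
  Job 5: burst=10, C=25
Average completion = 55/5 = 11.0

11.0


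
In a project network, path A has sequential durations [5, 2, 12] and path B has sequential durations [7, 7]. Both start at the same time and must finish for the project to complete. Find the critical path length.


Path A total = 5 + 2 + 12 = 19
Path B total = 7 + 7 = 14
Critical path = longest path = max(19, 14) = 19

19


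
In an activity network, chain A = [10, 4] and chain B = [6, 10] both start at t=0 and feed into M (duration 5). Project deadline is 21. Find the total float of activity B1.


Forward pass: ES(B1) = sum of predecessors on chain B = 0
EF = ES + duration = 0 + 6 = 6
Backward pass: LF(M) = deadline = 21; LS(M) = 21 - 5 = 16
LF(B1) = LS(M) - sum(successors on chain B) = 16 - 10 = 6
LS = LF - duration = 6 - 6 = 0
Total float = LS - ES = 0 - 0 = 0

0


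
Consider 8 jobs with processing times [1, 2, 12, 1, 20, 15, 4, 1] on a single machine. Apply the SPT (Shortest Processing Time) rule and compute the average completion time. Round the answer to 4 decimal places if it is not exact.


Sort jobs by processing time (SPT order): [1, 1, 1, 2, 4, 12, 15, 20]
Compute completion times sequentially:
  Job 1: processing = 1, completes at 1
  Job 2: processing = 1, completes at 2
  Job 3: processing = 1, completes at 3
  Job 4: processing = 2, completes at 5
  Job 5: processing = 4, completes at 9
  Job 6: processing = 12, completes at 21
  Job 7: processing = 15, completes at 36
  Job 8: processing = 20, completes at 56
Sum of completion times = 133
Average completion time = 133/8 = 16.625

16.625


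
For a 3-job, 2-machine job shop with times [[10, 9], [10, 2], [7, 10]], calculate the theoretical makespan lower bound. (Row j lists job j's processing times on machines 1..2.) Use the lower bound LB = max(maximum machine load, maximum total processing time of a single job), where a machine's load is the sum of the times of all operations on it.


Machine loads:
  Machine 1: 10 + 10 + 7 = 27
  Machine 2: 9 + 2 + 10 = 21
Max machine load = 27
Job totals:
  Job 1: 19
  Job 2: 12
  Job 3: 17
Max job total = 19
Lower bound = max(27, 19) = 27

27


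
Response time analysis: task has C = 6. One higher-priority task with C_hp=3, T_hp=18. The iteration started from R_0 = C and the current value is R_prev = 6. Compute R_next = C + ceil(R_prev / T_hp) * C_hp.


R_next = C + ceil(R_prev / T_hp) * C_hp
ceil(6 / 18) = ceil(0.3333) = 1
Interference = 1 * 3 = 3
R_next = 6 + 3 = 9

9


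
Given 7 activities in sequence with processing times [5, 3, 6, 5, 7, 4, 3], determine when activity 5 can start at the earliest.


Activity 5 starts after activities 1 through 4 complete.
Predecessor durations: [5, 3, 6, 5]
ES = 5 + 3 + 6 + 5 = 19

19


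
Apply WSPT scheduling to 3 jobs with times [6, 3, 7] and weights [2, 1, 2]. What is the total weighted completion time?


Compute p/w ratios and sort ascending (WSPT): [(6, 2), (3, 1), (7, 2)]
Compute weighted completion times:
  Job (p=6,w=2): C=6, w*C=2*6=12
  Job (p=3,w=1): C=9, w*C=1*9=9
  Job (p=7,w=2): C=16, w*C=2*16=32
Total weighted completion time = 53

53


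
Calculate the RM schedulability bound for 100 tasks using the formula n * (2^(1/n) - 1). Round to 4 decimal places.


Compute 2^(1/100) = 1.0069555501
Subtract 1: 1.0069555501 - 1 = 0.0069555501
Multiply by n: 100 * 0.0069555501 = 0.6955550100
Round to 4 dp: 0.6956

0.6956


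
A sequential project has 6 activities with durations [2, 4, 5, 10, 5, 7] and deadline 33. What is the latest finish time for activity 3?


LF(activity 3) = deadline - sum of successor durations
Successors: activities 4 through 6 with durations [10, 5, 7]
Sum of successor durations = 22
LF = 33 - 22 = 11

11


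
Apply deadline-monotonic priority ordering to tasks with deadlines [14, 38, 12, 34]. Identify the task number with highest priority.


Sort tasks by relative deadline (ascending):
  Task 3: deadline = 12
  Task 1: deadline = 14
  Task 4: deadline = 34
  Task 2: deadline = 38
Priority order (highest first): [3, 1, 4, 2]
Highest priority task = 3

3


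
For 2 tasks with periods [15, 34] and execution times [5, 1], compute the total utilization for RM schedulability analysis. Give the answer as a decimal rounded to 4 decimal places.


Compute individual utilizations (exact fractions):
  Task 1: C/T = 5/15 = 1/3 (approx. 0.3333)
  Task 2: C/T = 1/34 (approx. 0.0294)
Total utilization U = 1/3 + 1/34 = 37/102
Rounded to 4 decimal places: U = 0.3627
RM (Liu & Layland) bound for 2 tasks = 0.828427; compare with U = 37/102 (approx. 0.362745)
U <= bound, so schedulable by RM sufficient condition.

0.3627


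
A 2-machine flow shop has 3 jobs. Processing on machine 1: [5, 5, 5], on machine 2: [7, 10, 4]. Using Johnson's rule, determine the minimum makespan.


Apply Johnson's rule:
  Group 1 (a <= b): [(1, 5, 7), (2, 5, 10)]
  Group 2 (a > b): [(3, 5, 4)]
Optimal job order: [1, 2, 3]
Schedule:
  Job 1: M1 done at 5, M2 done at 12
  Job 2: M1 done at 10, M2 done at 22
  Job 3: M1 done at 15, M2 done at 26
Makespan = 26

26


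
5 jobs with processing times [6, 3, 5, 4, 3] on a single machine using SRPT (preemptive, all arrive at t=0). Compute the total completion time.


Since all jobs arrive at t=0, SRPT equals SPT ordering.
SPT order: [3, 3, 4, 5, 6]
Completion times:
  Job 1: p=3, C=3
  Job 2: p=3, C=6
  Job 3: p=4, C=10
  Job 4: p=5, C=15
  Job 5: p=6, C=21
Total completion time = 3 + 6 + 10 + 15 + 21 = 55

55


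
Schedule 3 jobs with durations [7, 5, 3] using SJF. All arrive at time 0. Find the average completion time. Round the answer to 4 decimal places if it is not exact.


SJF order (ascending): [3, 5, 7]
Completion times:
  Job 1: burst=3, C=3
  Job 2: burst=5, C=8
  Job 3: burst=7, C=15
Average completion = 26/3 = 8.6667

8.6667


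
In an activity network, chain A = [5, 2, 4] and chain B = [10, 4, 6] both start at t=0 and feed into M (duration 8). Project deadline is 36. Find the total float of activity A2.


Forward pass: ES(A2) = sum of predecessors on chain A = 5
EF = ES + duration = 5 + 2 = 7
Backward pass: LF(M) = deadline = 36; LS(M) = 36 - 8 = 28
LF(A2) = LS(M) - sum(successors on chain A) = 28 - 4 = 24
LS = LF - duration = 24 - 2 = 22
Total float = LS - ES = 22 - 5 = 17

17


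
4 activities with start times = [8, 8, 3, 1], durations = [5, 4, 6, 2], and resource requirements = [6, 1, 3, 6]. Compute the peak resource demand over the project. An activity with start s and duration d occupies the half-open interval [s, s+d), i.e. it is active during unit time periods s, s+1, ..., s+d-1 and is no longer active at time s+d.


Each activity i is active on [start_i, start_i + duration_i).
Compute total resource usage per time slot:
  t=0: active resources = [], total = 0
  t=1: active resources = [6], total = 6
  t=2: active resources = [6], total = 6
  t=3: active resources = [3], total = 3
  t=4: active resources = [3], total = 3
  t=5: active resources = [3], total = 3
  t=6: active resources = [3], total = 3
  t=7: active resources = [3], total = 3
  t=8: active resources = [6, 1, 3], total = 10
  t=9: active resources = [6, 1], total = 7
  t=10: active resources = [6, 1], total = 7
  t=11: active resources = [6, 1], total = 7
  t=12: active resources = [6], total = 6
Peak resource demand = 10

10


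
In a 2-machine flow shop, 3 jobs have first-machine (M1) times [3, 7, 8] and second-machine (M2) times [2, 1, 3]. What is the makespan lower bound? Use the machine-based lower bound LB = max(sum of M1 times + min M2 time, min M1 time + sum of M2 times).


LB1 = sum(M1 times) + min(M2 times) = 18 + 1 = 19
LB2 = min(M1 times) + sum(M2 times) = 3 + 6 = 9
Lower bound = max(LB1, LB2) = max(19, 9) = 19

19


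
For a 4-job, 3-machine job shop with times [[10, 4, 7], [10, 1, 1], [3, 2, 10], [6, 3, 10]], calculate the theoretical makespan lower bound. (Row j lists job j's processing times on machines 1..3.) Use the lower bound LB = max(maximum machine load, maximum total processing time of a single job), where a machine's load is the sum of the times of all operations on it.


Machine loads:
  Machine 1: 10 + 10 + 3 + 6 = 29
  Machine 2: 4 + 1 + 2 + 3 = 10
  Machine 3: 7 + 1 + 10 + 10 = 28
Max machine load = 29
Job totals:
  Job 1: 21
  Job 2: 12
  Job 3: 15
  Job 4: 19
Max job total = 21
Lower bound = max(29, 21) = 29

29


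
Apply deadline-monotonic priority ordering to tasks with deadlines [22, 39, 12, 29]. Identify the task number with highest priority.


Sort tasks by relative deadline (ascending):
  Task 3: deadline = 12
  Task 1: deadline = 22
  Task 4: deadline = 29
  Task 2: deadline = 39
Priority order (highest first): [3, 1, 4, 2]
Highest priority task = 3

3
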